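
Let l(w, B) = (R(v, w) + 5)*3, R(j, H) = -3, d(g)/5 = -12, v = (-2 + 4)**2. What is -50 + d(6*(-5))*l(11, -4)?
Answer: -410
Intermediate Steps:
v = 4 (v = 2**2 = 4)
d(g) = -60 (d(g) = 5*(-12) = -60)
l(w, B) = 6 (l(w, B) = (-3 + 5)*3 = 2*3 = 6)
-50 + d(6*(-5))*l(11, -4) = -50 - 60*6 = -50 - 360 = -410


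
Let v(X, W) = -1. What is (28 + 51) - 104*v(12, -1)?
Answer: 183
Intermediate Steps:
(28 + 51) - 104*v(12, -1) = (28 + 51) - 104*(-1) = 79 + 104 = 183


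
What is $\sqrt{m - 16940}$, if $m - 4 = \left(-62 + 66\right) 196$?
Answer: $2 i \sqrt{4038} \approx 127.09 i$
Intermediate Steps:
$m = 788$ ($m = 4 + \left(-62 + 66\right) 196 = 4 + 4 \cdot 196 = 4 + 784 = 788$)
$\sqrt{m - 16940} = \sqrt{788 - 16940} = \sqrt{-16152} = 2 i \sqrt{4038}$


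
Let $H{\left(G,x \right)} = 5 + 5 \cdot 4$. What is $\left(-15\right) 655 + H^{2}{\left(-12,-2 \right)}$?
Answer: $-9200$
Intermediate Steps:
$H{\left(G,x \right)} = 25$ ($H{\left(G,x \right)} = 5 + 20 = 25$)
$\left(-15\right) 655 + H^{2}{\left(-12,-2 \right)} = \left(-15\right) 655 + 25^{2} = -9825 + 625 = -9200$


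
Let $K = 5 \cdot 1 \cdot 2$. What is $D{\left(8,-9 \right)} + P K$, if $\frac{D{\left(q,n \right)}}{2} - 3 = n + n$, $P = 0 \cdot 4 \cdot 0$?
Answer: $-30$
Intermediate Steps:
$P = 0$ ($P = 0 \cdot 0 = 0$)
$K = 10$ ($K = 5 \cdot 2 = 10$)
$D{\left(q,n \right)} = 6 + 4 n$ ($D{\left(q,n \right)} = 6 + 2 \left(n + n\right) = 6 + 2 \cdot 2 n = 6 + 4 n$)
$D{\left(8,-9 \right)} + P K = \left(6 + 4 \left(-9\right)\right) + 0 \cdot 10 = \left(6 - 36\right) + 0 = -30 + 0 = -30$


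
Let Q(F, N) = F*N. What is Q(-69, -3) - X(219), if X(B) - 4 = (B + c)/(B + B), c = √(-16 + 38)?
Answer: 405/2 - √22/438 ≈ 202.49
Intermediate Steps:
c = √22 ≈ 4.6904
X(B) = 4 + (B + √22)/(2*B) (X(B) = 4 + (B + √22)/(B + B) = 4 + (B + √22)/((2*B)) = 4 + (B + √22)*(1/(2*B)) = 4 + (B + √22)/(2*B))
Q(-69, -3) - X(219) = -69*(-3) - (√22 + 9*219)/(2*219) = 207 - (√22 + 1971)/(2*219) = 207 - (1971 + √22)/(2*219) = 207 - (9/2 + √22/438) = 207 + (-9/2 - √22/438) = 405/2 - √22/438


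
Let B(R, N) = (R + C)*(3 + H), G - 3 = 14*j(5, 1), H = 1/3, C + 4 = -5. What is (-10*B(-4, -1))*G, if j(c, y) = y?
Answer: 22100/3 ≈ 7366.7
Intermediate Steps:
C = -9 (C = -4 - 5 = -9)
H = 1/3 ≈ 0.33333
G = 17 (G = 3 + 14*1 = 3 + 14 = 17)
B(R, N) = -30 + 10*R/3 (B(R, N) = (R - 9)*(3 + 1/3) = (-9 + R)*(10/3) = -30 + 10*R/3)
(-10*B(-4, -1))*G = -10*(-30 + (10/3)*(-4))*17 = -10*(-30 - 40/3)*17 = -10*(-130/3)*17 = (1300/3)*17 = 22100/3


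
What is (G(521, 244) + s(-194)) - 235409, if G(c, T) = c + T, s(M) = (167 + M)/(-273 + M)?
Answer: -109578721/467 ≈ -2.3464e+5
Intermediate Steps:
s(M) = (167 + M)/(-273 + M)
G(c, T) = T + c
(G(521, 244) + s(-194)) - 235409 = ((244 + 521) + (167 - 194)/(-273 - 194)) - 235409 = (765 - 27/(-467)) - 235409 = (765 - 1/467*(-27)) - 235409 = (765 + 27/467) - 235409 = 357282/467 - 235409 = -109578721/467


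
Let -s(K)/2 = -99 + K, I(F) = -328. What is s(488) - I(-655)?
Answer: -450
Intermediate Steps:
s(K) = 198 - 2*K (s(K) = -2*(-99 + K) = 198 - 2*K)
s(488) - I(-655) = (198 - 2*488) - 1*(-328) = (198 - 976) + 328 = -778 + 328 = -450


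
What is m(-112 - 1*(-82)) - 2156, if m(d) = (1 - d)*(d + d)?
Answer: -4016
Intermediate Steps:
m(d) = 2*d*(1 - d) (m(d) = (1 - d)*(2*d) = 2*d*(1 - d))
m(-112 - 1*(-82)) - 2156 = 2*(-112 - 1*(-82))*(1 - (-112 - 1*(-82))) - 2156 = 2*(-112 + 82)*(1 - (-112 + 82)) - 2156 = 2*(-30)*(1 - 1*(-30)) - 2156 = 2*(-30)*(1 + 30) - 2156 = 2*(-30)*31 - 2156 = -1860 - 2156 = -4016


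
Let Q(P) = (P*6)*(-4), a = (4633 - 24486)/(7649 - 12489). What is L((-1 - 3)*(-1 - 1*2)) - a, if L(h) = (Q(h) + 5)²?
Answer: 387610907/4840 ≈ 80085.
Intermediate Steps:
a = 19853/4840 (a = -19853/(-4840) = -19853*(-1/4840) = 19853/4840 ≈ 4.1019)
Q(P) = -24*P (Q(P) = (6*P)*(-4) = -24*P)
L(h) = (5 - 24*h)² (L(h) = (-24*h + 5)² = (5 - 24*h)²)
L((-1 - 3)*(-1 - 1*2)) - a = (-5 + 24*((-1 - 3)*(-1 - 1*2)))² - 1*19853/4840 = (-5 + 24*(-4*(-1 - 2)))² - 19853/4840 = (-5 + 24*(-4*(-3)))² - 19853/4840 = (-5 + 24*12)² - 19853/4840 = (-5 + 288)² - 19853/4840 = 283² - 19853/4840 = 80089 - 19853/4840 = 387610907/4840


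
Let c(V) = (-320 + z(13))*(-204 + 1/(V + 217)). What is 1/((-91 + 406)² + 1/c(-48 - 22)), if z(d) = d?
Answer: 9206009/913466243172 ≈ 1.0078e-5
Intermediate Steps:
c(V) = 62628 - 307/(217 + V) (c(V) = (-320 + 13)*(-204 + 1/(V + 217)) = -307*(-204 + 1/(217 + V)) = 62628 - 307/(217 + V))
1/((-91 + 406)² + 1/c(-48 - 22)) = 1/((-91 + 406)² + 1/(307*(44267 + 204*(-48 - 22))/(217 + (-48 - 22)))) = 1/(315² + 1/(307*(44267 + 204*(-70))/(217 - 70))) = 1/(99225 + 1/(307*(44267 - 14280)/147)) = 1/(99225 + 1/(307*(1/147)*29987)) = 1/(99225 + 1/(9206009/147)) = 1/(99225 + 147/9206009) = 1/(913466243172/9206009) = 9206009/913466243172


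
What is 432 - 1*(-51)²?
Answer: -2169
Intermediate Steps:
432 - 1*(-51)² = 432 - 1*2601 = 432 - 2601 = -2169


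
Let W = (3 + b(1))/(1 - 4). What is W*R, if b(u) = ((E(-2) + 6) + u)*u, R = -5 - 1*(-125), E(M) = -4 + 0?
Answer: -240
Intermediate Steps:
E(M) = -4
R = 120 (R = -5 + 125 = 120)
b(u) = u*(2 + u) (b(u) = ((-4 + 6) + u)*u = (2 + u)*u = u*(2 + u))
W = -2 (W = (3 + 1*(2 + 1))/(1 - 4) = (3 + 1*3)/(-3) = (3 + 3)*(-⅓) = 6*(-⅓) = -2)
W*R = -2*120 = -240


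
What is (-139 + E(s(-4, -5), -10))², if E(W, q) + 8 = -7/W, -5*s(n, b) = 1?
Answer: 12544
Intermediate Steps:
s(n, b) = -⅕ (s(n, b) = -⅕*1 = -⅕)
E(W, q) = -8 - 7/W
(-139 + E(s(-4, -5), -10))² = (-139 + (-8 - 7/(-⅕)))² = (-139 + (-8 - 7*(-5)))² = (-139 + (-8 + 35))² = (-139 + 27)² = (-112)² = 12544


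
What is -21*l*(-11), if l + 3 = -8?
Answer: -2541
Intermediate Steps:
l = -11 (l = -3 - 8 = -11)
-21*l*(-11) = -21*(-11)*(-11) = 231*(-11) = -2541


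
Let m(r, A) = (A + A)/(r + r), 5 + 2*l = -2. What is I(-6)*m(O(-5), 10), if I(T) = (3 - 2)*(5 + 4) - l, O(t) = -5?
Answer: -25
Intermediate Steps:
l = -7/2 (l = -5/2 + (½)*(-2) = -5/2 - 1 = -7/2 ≈ -3.5000)
m(r, A) = A/r (m(r, A) = (2*A)/((2*r)) = (2*A)*(1/(2*r)) = A/r)
I(T) = 25/2 (I(T) = (3 - 2)*(5 + 4) - 1*(-7/2) = 1*9 + 7/2 = 9 + 7/2 = 25/2)
I(-6)*m(O(-5), 10) = 25*(10/(-5))/2 = 25*(10*(-⅕))/2 = (25/2)*(-2) = -25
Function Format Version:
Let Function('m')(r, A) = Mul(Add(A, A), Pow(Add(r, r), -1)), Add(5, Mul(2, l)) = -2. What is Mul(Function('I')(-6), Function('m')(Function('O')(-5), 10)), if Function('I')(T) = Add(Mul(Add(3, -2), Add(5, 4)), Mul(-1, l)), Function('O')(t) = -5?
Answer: -25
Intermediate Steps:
l = Rational(-7, 2) (l = Add(Rational(-5, 2), Mul(Rational(1, 2), -2)) = Add(Rational(-5, 2), -1) = Rational(-7, 2) ≈ -3.5000)
Function('m')(r, A) = Mul(A, Pow(r, -1)) (Function('m')(r, A) = Mul(Mul(2, A), Pow(Mul(2, r), -1)) = Mul(Mul(2, A), Mul(Rational(1, 2), Pow(r, -1))) = Mul(A, Pow(r, -1)))
Function('I')(T) = Rational(25, 2) (Function('I')(T) = Add(Mul(Add(3, -2), Add(5, 4)), Mul(-1, Rational(-7, 2))) = Add(Mul(1, 9), Rational(7, 2)) = Add(9, Rational(7, 2)) = Rational(25, 2))
Mul(Function('I')(-6), Function('m')(Function('O')(-5), 10)) = Mul(Rational(25, 2), Mul(10, Pow(-5, -1))) = Mul(Rational(25, 2), Mul(10, Rational(-1, 5))) = Mul(Rational(25, 2), -2) = -25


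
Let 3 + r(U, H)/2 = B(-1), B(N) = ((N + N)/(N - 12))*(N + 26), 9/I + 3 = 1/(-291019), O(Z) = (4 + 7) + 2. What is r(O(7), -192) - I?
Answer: 53256499/11349754 ≈ 4.6923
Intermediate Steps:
O(Z) = 13 (O(Z) = 11 + 2 = 13)
I = -2619171/873058 (I = 9/(-3 + 1/(-291019)) = 9/(-3 - 1/291019) = 9/(-873058/291019) = 9*(-291019/873058) = -2619171/873058 ≈ -3.0000)
B(N) = 2*N*(26 + N)/(-12 + N) (B(N) = ((2*N)/(-12 + N))*(26 + N) = (2*N/(-12 + N))*(26 + N) = 2*N*(26 + N)/(-12 + N))
r(U, H) = 22/13 (r(U, H) = -6 + 2*(2*(-1)*(26 - 1)/(-12 - 1)) = -6 + 2*(2*(-1)*25/(-13)) = -6 + 2*(2*(-1)*(-1/13)*25) = -6 + 2*(50/13) = -6 + 100/13 = 22/13)
r(O(7), -192) - I = 22/13 - 1*(-2619171/873058) = 22/13 + 2619171/873058 = 53256499/11349754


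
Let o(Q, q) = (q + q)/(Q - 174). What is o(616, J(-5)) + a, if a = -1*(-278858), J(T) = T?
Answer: 61627613/221 ≈ 2.7886e+5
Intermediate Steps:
o(Q, q) = 2*q/(-174 + Q) (o(Q, q) = (2*q)/(-174 + Q) = 2*q/(-174 + Q))
a = 278858
o(616, J(-5)) + a = 2*(-5)/(-174 + 616) + 278858 = 2*(-5)/442 + 278858 = 2*(-5)*(1/442) + 278858 = -5/221 + 278858 = 61627613/221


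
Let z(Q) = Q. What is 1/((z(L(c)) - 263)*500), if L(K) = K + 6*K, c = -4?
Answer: -1/145500 ≈ -6.8729e-6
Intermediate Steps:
L(K) = 7*K
1/((z(L(c)) - 263)*500) = 1/((7*(-4) - 263)*500) = 1/((-28 - 263)*500) = 1/(-291*500) = 1/(-145500) = -1/145500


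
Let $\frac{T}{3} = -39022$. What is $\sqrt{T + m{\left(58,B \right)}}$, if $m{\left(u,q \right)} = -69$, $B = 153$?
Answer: $3 i \sqrt{13015} \approx 342.25 i$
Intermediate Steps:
$T = -117066$ ($T = 3 \left(-39022\right) = -117066$)
$\sqrt{T + m{\left(58,B \right)}} = \sqrt{-117066 - 69} = \sqrt{-117135} = 3 i \sqrt{13015}$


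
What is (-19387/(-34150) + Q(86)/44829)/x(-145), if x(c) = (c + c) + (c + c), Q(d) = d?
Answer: -872036723/887928003000 ≈ -0.00098210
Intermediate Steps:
x(c) = 4*c (x(c) = 2*c + 2*c = 4*c)
(-19387/(-34150) + Q(86)/44829)/x(-145) = (-19387/(-34150) + 86/44829)/((4*(-145))) = (-19387*(-1/34150) + 86*(1/44829))/(-580) = (19387/34150 + 86/44829)*(-1/580) = (872036723/1530910350)*(-1/580) = -872036723/887928003000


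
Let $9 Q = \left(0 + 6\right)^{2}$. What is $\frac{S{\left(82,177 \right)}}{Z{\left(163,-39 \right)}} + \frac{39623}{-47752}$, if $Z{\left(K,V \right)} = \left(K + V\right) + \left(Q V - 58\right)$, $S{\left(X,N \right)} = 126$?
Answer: $- \frac{532379}{238760} \approx -2.2298$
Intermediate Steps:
$Q = 4$ ($Q = \frac{\left(0 + 6\right)^{2}}{9} = \frac{6^{2}}{9} = \frac{1}{9} \cdot 36 = 4$)
$Z{\left(K,V \right)} = -58 + K + 5 V$ ($Z{\left(K,V \right)} = \left(K + V\right) + \left(4 V - 58\right) = \left(K + V\right) + \left(-58 + 4 V\right) = -58 + K + 5 V$)
$\frac{S{\left(82,177 \right)}}{Z{\left(163,-39 \right)}} + \frac{39623}{-47752} = \frac{126}{-58 + 163 + 5 \left(-39\right)} + \frac{39623}{-47752} = \frac{126}{-58 + 163 - 195} + 39623 \left(- \frac{1}{47752}\right) = \frac{126}{-90} - \frac{39623}{47752} = 126 \left(- \frac{1}{90}\right) - \frac{39623}{47752} = - \frac{7}{5} - \frac{39623}{47752} = - \frac{532379}{238760}$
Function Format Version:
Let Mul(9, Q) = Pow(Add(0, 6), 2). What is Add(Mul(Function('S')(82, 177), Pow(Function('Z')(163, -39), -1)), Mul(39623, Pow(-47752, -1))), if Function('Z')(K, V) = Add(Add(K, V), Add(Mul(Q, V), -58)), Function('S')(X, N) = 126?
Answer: Rational(-532379, 238760) ≈ -2.2298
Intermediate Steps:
Q = 4 (Q = Mul(Rational(1, 9), Pow(Add(0, 6), 2)) = Mul(Rational(1, 9), Pow(6, 2)) = Mul(Rational(1, 9), 36) = 4)
Function('Z')(K, V) = Add(-58, K, Mul(5, V)) (Function('Z')(K, V) = Add(Add(K, V), Add(Mul(4, V), -58)) = Add(Add(K, V), Add(-58, Mul(4, V))) = Add(-58, K, Mul(5, V)))
Add(Mul(Function('S')(82, 177), Pow(Function('Z')(163, -39), -1)), Mul(39623, Pow(-47752, -1))) = Add(Mul(126, Pow(Add(-58, 163, Mul(5, -39)), -1)), Mul(39623, Pow(-47752, -1))) = Add(Mul(126, Pow(Add(-58, 163, -195), -1)), Mul(39623, Rational(-1, 47752))) = Add(Mul(126, Pow(-90, -1)), Rational(-39623, 47752)) = Add(Mul(126, Rational(-1, 90)), Rational(-39623, 47752)) = Add(Rational(-7, 5), Rational(-39623, 47752)) = Rational(-532379, 238760)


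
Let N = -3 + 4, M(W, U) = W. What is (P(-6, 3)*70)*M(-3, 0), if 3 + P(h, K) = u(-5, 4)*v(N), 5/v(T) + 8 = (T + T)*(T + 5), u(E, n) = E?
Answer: 3885/2 ≈ 1942.5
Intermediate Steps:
N = 1
v(T) = 5/(-8 + 2*T*(5 + T)) (v(T) = 5/(-8 + (T + T)*(T + 5)) = 5/(-8 + (2*T)*(5 + T)) = 5/(-8 + 2*T*(5 + T)))
P(h, K) = -37/4 (P(h, K) = -3 - 25/(2*(-4 + 1² + 5*1)) = -3 - 25/(2*(-4 + 1 + 5)) = -3 - 25/(2*2) = -3 - 5*5/4 = -3 - 25/4 = -37/4)
(P(-6, 3)*70)*M(-3, 0) = -37/4*70*(-3) = -1295/2*(-3) = 3885/2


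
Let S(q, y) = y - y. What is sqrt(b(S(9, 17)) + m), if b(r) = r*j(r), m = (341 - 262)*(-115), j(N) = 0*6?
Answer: I*sqrt(9085) ≈ 95.315*I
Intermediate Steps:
S(q, y) = 0
j(N) = 0
m = -9085 (m = 79*(-115) = -9085)
b(r) = 0 (b(r) = r*0 = 0)
sqrt(b(S(9, 17)) + m) = sqrt(0 - 9085) = sqrt(-9085) = I*sqrt(9085)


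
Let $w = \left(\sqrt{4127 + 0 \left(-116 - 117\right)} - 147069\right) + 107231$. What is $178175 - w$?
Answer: $218013 - \sqrt{4127} \approx 2.1795 \cdot 10^{5}$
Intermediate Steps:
$w = -39838 + \sqrt{4127}$ ($w = \left(\sqrt{4127 + 0 \left(-233\right)} - 147069\right) + 107231 = \left(\sqrt{4127 + 0} - 147069\right) + 107231 = \left(\sqrt{4127} - 147069\right) + 107231 = \left(-147069 + \sqrt{4127}\right) + 107231 = -39838 + \sqrt{4127} \approx -39774.0$)
$178175 - w = 178175 - \left(-39838 + \sqrt{4127}\right) = 178175 + \left(39838 - \sqrt{4127}\right) = 218013 - \sqrt{4127}$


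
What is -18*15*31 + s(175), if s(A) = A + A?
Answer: -8020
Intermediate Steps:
s(A) = 2*A
-18*15*31 + s(175) = -18*15*31 + 2*175 = -270*31 + 350 = -8370 + 350 = -8020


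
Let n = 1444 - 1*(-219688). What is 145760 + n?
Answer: 366892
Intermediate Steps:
n = 221132 (n = 1444 + 219688 = 221132)
145760 + n = 145760 + 221132 = 366892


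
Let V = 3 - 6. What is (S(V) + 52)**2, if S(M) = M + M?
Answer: 2116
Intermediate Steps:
V = -3
S(M) = 2*M
(S(V) + 52)**2 = (2*(-3) + 52)**2 = (-6 + 52)**2 = 46**2 = 2116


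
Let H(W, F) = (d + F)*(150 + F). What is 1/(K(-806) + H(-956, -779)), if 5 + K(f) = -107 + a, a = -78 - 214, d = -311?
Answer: 1/685206 ≈ 1.4594e-6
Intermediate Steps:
a = -292
H(W, F) = (-311 + F)*(150 + F)
K(f) = -404 (K(f) = -5 + (-107 - 292) = -5 - 399 = -404)
1/(K(-806) + H(-956, -779)) = 1/(-404 + (-46650 + (-779)² - 161*(-779))) = 1/(-404 + (-46650 + 606841 + 125419)) = 1/(-404 + 685610) = 1/685206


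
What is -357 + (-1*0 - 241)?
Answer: -598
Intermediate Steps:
-357 + (-1*0 - 241) = -357 + (0 - 241) = -357 - 241 = -598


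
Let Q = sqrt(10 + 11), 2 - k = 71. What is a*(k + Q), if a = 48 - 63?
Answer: 1035 - 15*sqrt(21) ≈ 966.26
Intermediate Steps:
a = -15
k = -69 (k = 2 - 1*71 = 2 - 71 = -69)
Q = sqrt(21) ≈ 4.5826
a*(k + Q) = -15*(-69 + sqrt(21)) = 1035 - 15*sqrt(21)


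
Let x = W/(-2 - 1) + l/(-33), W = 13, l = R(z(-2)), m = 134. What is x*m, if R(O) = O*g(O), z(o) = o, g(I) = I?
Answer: -6566/11 ≈ -596.91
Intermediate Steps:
R(O) = O² (R(O) = O*O = O²)
l = 4 (l = (-2)² = 4)
x = -49/11 (x = 13/(-2 - 1) + 4/(-33) = 13/(-3) + 4*(-1/33) = 13*(-⅓) - 4/33 = -13/3 - 4/33 = -49/11 ≈ -4.4545)
x*m = -49/11*134 = -6566/11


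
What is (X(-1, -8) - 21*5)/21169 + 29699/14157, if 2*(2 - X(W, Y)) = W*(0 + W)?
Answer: 1254465763/599379066 ≈ 2.0929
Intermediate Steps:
X(W, Y) = 2 - W**2/2 (X(W, Y) = 2 - W*(0 + W)/2 = 2 - W*W/2 = 2 - W**2/2)
(X(-1, -8) - 21*5)/21169 + 29699/14157 = ((2 - 1/2*(-1)**2) - 21*5)/21169 + 29699/14157 = ((2 - 1/2*1) - 105)*(1/21169) + 29699*(1/14157) = ((2 - 1/2) - 105)*(1/21169) + 29699/14157 = (3/2 - 105)*(1/21169) + 29699/14157 = -207/2*1/21169 + 29699/14157 = -207/42338 + 29699/14157 = 1254465763/599379066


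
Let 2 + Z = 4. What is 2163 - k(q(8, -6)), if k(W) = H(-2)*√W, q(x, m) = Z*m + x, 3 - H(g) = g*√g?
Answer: 2163 - 6*I + 4*√2 ≈ 2168.7 - 6.0*I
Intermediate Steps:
Z = 2 (Z = -2 + 4 = 2)
H(g) = 3 - g^(3/2) (H(g) = 3 - g*√g = 3 - g^(3/2))
q(x, m) = x + 2*m (q(x, m) = 2*m + x = x + 2*m)
k(W) = √W*(3 + 2*I*√2) (k(W) = (3 - (-2)^(3/2))*√W = (3 - (-2)*I*√2)*√W = (3 + 2*I*√2)*√W = √W*(3 + 2*I*√2))
2163 - k(q(8, -6)) = 2163 - √(8 + 2*(-6))*(3 + 2*I*√2) = 2163 - √(8 - 12)*(3 + 2*I*√2) = 2163 - √(-4)*(3 + 2*I*√2) = 2163 - 2*I*(3 + 2*I*√2)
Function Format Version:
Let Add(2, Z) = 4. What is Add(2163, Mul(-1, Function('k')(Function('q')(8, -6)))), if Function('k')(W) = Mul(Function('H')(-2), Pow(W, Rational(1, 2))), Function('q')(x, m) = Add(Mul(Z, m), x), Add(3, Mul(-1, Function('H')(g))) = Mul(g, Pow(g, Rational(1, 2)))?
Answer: Add(2163, Mul(-6, I), Mul(4, Pow(2, Rational(1, 2)))) ≈ Add(2168.7, Mul(-6.0000, I))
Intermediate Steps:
Z = 2 (Z = Add(-2, 4) = 2)
Function('H')(g) = Add(3, Mul(-1, Pow(g, Rational(3, 2)))) (Function('H')(g) = Add(3, Mul(-1, Mul(g, Pow(g, Rational(1, 2))))) = Add(3, Mul(-1, Pow(g, Rational(3, 2)))))
Function('q')(x, m) = Add(x, Mul(2, m)) (Function('q')(x, m) = Add(Mul(2, m), x) = Add(x, Mul(2, m)))
Function('k')(W) = Mul(Pow(W, Rational(1, 2)), Add(3, Mul(2, I, Pow(2, Rational(1, 2))))) (Function('k')(W) = Mul(Add(3, Mul(-1, Pow(-2, Rational(3, 2)))), Pow(W, Rational(1, 2))) = Mul(Add(3, Mul(-1, Mul(-2, I, Pow(2, Rational(1, 2))))), Pow(W, Rational(1, 2))) = Mul(Add(3, Mul(2, I, Pow(2, Rational(1, 2)))), Pow(W, Rational(1, 2))) = Mul(Pow(W, Rational(1, 2)), Add(3, Mul(2, I, Pow(2, Rational(1, 2))))))
Add(2163, Mul(-1, Function('k')(Function('q')(8, -6)))) = Add(2163, Mul(-1, Mul(Pow(Add(8, Mul(2, -6)), Rational(1, 2)), Add(3, Mul(2, I, Pow(2, Rational(1, 2))))))) = Add(2163, Mul(-1, Mul(Pow(Add(8, -12), Rational(1, 2)), Add(3, Mul(2, I, Pow(2, Rational(1, 2))))))) = Add(2163, Mul(-1, Mul(Pow(-4, Rational(1, 2)), Add(3, Mul(2, I, Pow(2, Rational(1, 2))))))) = Add(2163, Mul(-1, Mul(Mul(2, I), Add(3, Mul(2, I, Pow(2, Rational(1, 2))))))) = Add(2163, Mul(-1, Mul(2, I, Add(3, Mul(2, I, Pow(2, Rational(1, 2))))))) = Add(2163, Mul(-2, I, Add(3, Mul(2, I, Pow(2, Rational(1, 2))))))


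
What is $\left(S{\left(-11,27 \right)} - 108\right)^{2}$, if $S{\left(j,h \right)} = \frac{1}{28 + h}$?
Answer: $\frac{35271721}{3025} \approx 11660.0$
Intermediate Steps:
$\left(S{\left(-11,27 \right)} - 108\right)^{2} = \left(\frac{1}{28 + 27} - 108\right)^{2} = \left(\frac{1}{55} - 108\right)^{2} = \left(- \frac{5939}{55}\right)^{2} = \frac{35271721}{3025}$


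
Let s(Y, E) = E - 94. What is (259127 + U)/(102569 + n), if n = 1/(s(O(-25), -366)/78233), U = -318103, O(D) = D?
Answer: -27128960/47103507 ≈ -0.57594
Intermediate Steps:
s(Y, E) = -94 + E
n = -78233/460 (n = 1/((-94 - 366)/78233) = 1/(-460*1/78233) = 1/(-460/78233) = -78233/460 ≈ -170.07)
(259127 + U)/(102569 + n) = (259127 - 318103)/(102569 - 78233/460) = -58976/47103507/460 = -58976*460/47103507 = -27128960/47103507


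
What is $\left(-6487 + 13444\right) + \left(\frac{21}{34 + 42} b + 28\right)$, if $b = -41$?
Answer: $\frac{529999}{76} \approx 6973.7$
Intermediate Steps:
$\left(-6487 + 13444\right) + \left(\frac{21}{34 + 42} b + 28\right) = \left(-6487 + 13444\right) + \left(\frac{21}{34 + 42} \left(-41\right) + 28\right) = 6957 + \left(\frac{21}{76} \left(-41\right) + 28\right) = 6957 + \left(- \frac{861}{76} + 28\right) = 6957 + \frac{1267}{76} = \frac{529999}{76}$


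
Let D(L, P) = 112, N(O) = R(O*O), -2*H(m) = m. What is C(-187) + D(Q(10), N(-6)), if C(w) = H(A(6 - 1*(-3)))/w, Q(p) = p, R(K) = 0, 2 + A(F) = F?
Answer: 41895/374 ≈ 112.02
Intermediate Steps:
A(F) = -2 + F
H(m) = -m/2
N(O) = 0
C(w) = -7/(2*w) (C(w) = (-(-2 + (6 - 1*(-3)))/2)/w = (-(-2 + (6 + 3))/2)/w = (-(-2 + 9)/2)/w = (-½*7)/w = -7/(2*w))
C(-187) + D(Q(10), N(-6)) = -7/2/(-187) + 112 = -7/2*(-1/187) + 112 = 7/374 + 112 = 41895/374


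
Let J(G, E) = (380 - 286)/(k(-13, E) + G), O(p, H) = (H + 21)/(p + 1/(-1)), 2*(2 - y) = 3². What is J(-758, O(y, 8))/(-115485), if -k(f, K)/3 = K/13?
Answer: 4277/3972914970 ≈ 1.0765e-6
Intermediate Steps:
y = -5/2 (y = 2 - ½*3² = 2 - ½*9 = 2 - 9/2 = -5/2 ≈ -2.5000)
k(f, K) = -3*K/13
O(p, H) = (21 + H)/(-1 + p) (O(p, H) = (21 + H)/(p - 1) = (21 + H)/(-1 + p))
J(G, E) = 94/(G - 3*E/13) (J(G, E) = (380 - 286)/(-3*E/13 + G) = 94/(G - 3*E/13))
J(-758, O(y, 8))/(-115485) = -1222/(-13*(-758) + 3*((21 + 8)/(-1 - 5/2)))/(-115485) = -1222/(9854 + 3*(29/(-7/2)))*(-1/115485) = -1222/(9854 + 3*(-2/7*29))*(-1/115485) = -1222/(9854 + 3*(-58/7))*(-1/115485) = -1222/(9854 - 174/7)*(-1/115485) = -1222/68804/7*(-1/115485) = -1222*7/68804*(-1/115485) = -4277/34402*(-1/115485) = 4277/3972914970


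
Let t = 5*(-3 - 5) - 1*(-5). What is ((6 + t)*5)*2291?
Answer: -332195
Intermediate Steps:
t = -35 (t = 5*(-8) + 5 = -40 + 5 = -35)
((6 + t)*5)*2291 = ((6 - 35)*5)*2291 = -29*5*2291 = -145*2291 = -332195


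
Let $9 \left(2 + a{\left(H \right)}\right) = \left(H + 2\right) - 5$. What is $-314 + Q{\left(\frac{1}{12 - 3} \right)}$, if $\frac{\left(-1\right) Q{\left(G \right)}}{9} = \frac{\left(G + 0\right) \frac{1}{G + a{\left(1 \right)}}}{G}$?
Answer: $- \frac{5885}{19} \approx -309.74$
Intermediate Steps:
$a{\left(H \right)} = - \frac{7}{3} + \frac{H}{9}$ ($a{\left(H \right)} = -2 + \frac{\left(H + 2\right) - 5}{9} = -2 + \frac{\left(2 + H\right) - 5}{9} = -2 + \frac{-3 + H}{9} = -2 + \left(- \frac{1}{3} + \frac{H}{9}\right) = - \frac{7}{3} + \frac{H}{9}$)
$Q{\left(G \right)} = - \frac{9}{- \frac{20}{9} + G}$ ($Q{\left(G \right)} = - 9 \frac{\left(G + 0\right) \frac{1}{G + \left(- \frac{7}{3} + \frac{1}{9} \cdot 1\right)}}{G} = - 9 \frac{G \frac{1}{G + \left(- \frac{7}{3} + \frac{1}{9}\right)}}{G} = - 9 \frac{G \frac{1}{G - \frac{20}{9}}}{G} = - 9 \frac{G \frac{1}{- \frac{20}{9} + G}}{G} = - \frac{9}{- \frac{20}{9} + G}$)
$-314 + Q{\left(\frac{1}{12 - 3} \right)} = -314 - \frac{81}{-20 + \frac{9}{12 - 3}} = -314 - \frac{81}{-20 + \frac{9}{9}} = -314 - \frac{81}{-20 + 9 \cdot \frac{1}{9}} = -314 - \frac{81}{-20 + 1} = -314 - \frac{81}{-19} = -314 - - \frac{81}{19} = -314 + \frac{81}{19} = - \frac{5885}{19}$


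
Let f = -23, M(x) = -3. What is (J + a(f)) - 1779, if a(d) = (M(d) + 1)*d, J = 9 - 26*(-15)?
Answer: -1334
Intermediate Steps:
J = 399 (J = 9 + 390 = 399)
a(d) = -2*d (a(d) = (-3 + 1)*d = -2*d)
(J + a(f)) - 1779 = (399 - 2*(-23)) - 1779 = (399 + 46) - 1779 = 445 - 1779 = -1334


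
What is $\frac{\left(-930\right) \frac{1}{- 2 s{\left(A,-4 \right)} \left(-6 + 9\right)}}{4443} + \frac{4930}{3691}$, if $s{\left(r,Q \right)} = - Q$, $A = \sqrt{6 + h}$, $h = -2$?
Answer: $\frac{88188065}{65596452} \approx 1.3444$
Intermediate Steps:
$A = 2$ ($A = \sqrt{6 - 2} = \sqrt{4} = 2$)
$\frac{\left(-930\right) \frac{1}{- 2 s{\left(A,-4 \right)} \left(-6 + 9\right)}}{4443} + \frac{4930}{3691} = \frac{\left(-930\right) \frac{1}{- 2 \left(\left(-1\right) \left(-4\right)\right) \left(-6 + 9\right)}}{4443} + \frac{4930}{3691} = - \frac{930}{\left(-2\right) 4 \cdot 3} \cdot \frac{1}{4443} + 4930 \cdot \frac{1}{3691} = - \frac{930}{\left(-8\right) 3} \cdot \frac{1}{4443} + \frac{4930}{3691} = - \frac{930}{-24} \cdot \frac{1}{4443} + \frac{4930}{3691} = \left(-930\right) \left(- \frac{1}{24}\right) \frac{1}{4443} + \frac{4930}{3691} = \frac{155}{4} \cdot \frac{1}{4443} + \frac{4930}{3691} = \frac{155}{17772} + \frac{4930}{3691} = \frac{88188065}{65596452}$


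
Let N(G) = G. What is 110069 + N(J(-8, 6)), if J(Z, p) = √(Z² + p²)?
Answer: 110079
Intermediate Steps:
110069 + N(J(-8, 6)) = 110069 + √((-8)² + 6²) = 110069 + √(64 + 36) = 110069 + √100 = 110069 + 10 = 110079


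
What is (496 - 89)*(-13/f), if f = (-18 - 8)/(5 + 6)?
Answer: 4477/2 ≈ 2238.5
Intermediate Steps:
f = -26/11 ≈ -2.3636
(496 - 89)*(-13/f) = (496 - 89)*(-13/(-26/11)) = 407*(-11/26*(-13)) = 407*(11/2) = 4477/2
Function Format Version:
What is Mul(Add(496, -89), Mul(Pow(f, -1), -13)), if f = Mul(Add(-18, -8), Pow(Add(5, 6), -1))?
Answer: Rational(4477, 2) ≈ 2238.5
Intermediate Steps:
f = Rational(-26, 11) (f = Mul(-26, Pow(11, -1)) = Mul(-26, Rational(1, 11)) = Rational(-26, 11) ≈ -2.3636)
Mul(Add(496, -89), Mul(Pow(f, -1), -13)) = Mul(Add(496, -89), Mul(Pow(Rational(-26, 11), -1), -13)) = Mul(407, Mul(Rational(-11, 26), -13)) = Mul(407, Rational(11, 2)) = Rational(4477, 2)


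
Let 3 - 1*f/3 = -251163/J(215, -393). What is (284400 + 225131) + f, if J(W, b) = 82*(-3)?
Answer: 41531117/82 ≈ 5.0648e+5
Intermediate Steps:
J(W, b) = -246
f = -250425/82 (f = 9 - (-753489)/(-246) = 9 - (-753489)*(-1)/246 = 9 - 3*83721/82 = 9 - 251163/82 = -250425/82 ≈ -3054.0)
(284400 + 225131) + f = (284400 + 225131) - 250425/82 = 509531 - 250425/82 = 41531117/82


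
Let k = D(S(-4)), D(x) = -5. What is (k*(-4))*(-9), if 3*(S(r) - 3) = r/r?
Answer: -180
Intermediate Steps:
S(r) = 10/3 (S(r) = 3 + (r/r)/3 = 3 + (1/3)*1 = 3 + 1/3 = 10/3)
k = -5
(k*(-4))*(-9) = -5*(-4)*(-9) = 20*(-9) = -180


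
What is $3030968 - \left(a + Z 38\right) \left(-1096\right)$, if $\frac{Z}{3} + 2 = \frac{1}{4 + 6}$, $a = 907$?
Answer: $\frac{18938232}{5} \approx 3.7876 \cdot 10^{6}$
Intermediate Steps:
$Z = - \frac{57}{10}$ ($Z = -6 + \frac{3}{4 + 6} = -6 + \frac{3}{10} = - \frac{57}{10} \approx -5.7$)
$3030968 - \left(a + Z 38\right) \left(-1096\right) = 3030968 - \left(907 - \frac{1083}{5}\right) \left(-1096\right) = 3030968 - \frac{3452}{5} \left(-1096\right) = 3030968 - - \frac{3783392}{5} = 3030968 + \frac{3783392}{5} = \frac{18938232}{5}$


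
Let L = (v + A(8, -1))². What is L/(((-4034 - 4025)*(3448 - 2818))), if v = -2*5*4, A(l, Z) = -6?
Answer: -1058/2538585 ≈ -0.00041677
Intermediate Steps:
v = -40 (v = -10*4 = -40)
L = 2116 (L = (-40 - 6)² = (-46)² = 2116)
L/(((-4034 - 4025)*(3448 - 2818))) = 2116/(((-4034 - 4025)*(3448 - 2818))) = 2116/((-8059*630)) = 2116/(-5077170) = 2116*(-1/5077170) = -1058/2538585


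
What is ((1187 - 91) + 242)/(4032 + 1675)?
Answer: 1338/5707 ≈ 0.23445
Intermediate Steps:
((1187 - 91) + 242)/(4032 + 1675) = (1096 + 242)/5707 = 1338*(1/5707) = 1338/5707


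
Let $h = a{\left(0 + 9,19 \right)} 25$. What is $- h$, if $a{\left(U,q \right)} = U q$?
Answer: $-4275$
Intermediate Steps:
$h = 4275$ ($h = \left(0 + 9\right) 19 \cdot 25 = 9 \cdot 19 \cdot 25 = 171 \cdot 25 = 4275$)
$- h = \left(-1\right) 4275 = -4275$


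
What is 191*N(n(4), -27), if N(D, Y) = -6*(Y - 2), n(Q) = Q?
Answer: 33234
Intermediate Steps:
N(D, Y) = 12 - 6*Y (N(D, Y) = -6*(-2 + Y) = 12 - 6*Y)
191*N(n(4), -27) = 191*(12 - 6*(-27)) = 191*(12 + 162) = 191*174 = 33234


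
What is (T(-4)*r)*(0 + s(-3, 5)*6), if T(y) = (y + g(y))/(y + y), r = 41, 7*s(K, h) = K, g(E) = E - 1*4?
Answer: -1107/7 ≈ -158.14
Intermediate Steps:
g(E) = -4 + E (g(E) = E - 4 = -4 + E)
s(K, h) = K/7
T(y) = (-4 + 2*y)/(2*y) (T(y) = (y + (-4 + y))/(y + y) = (-4 + 2*y)/((2*y)) = (-4 + 2*y)*(1/(2*y)) = (-4 + 2*y)/(2*y))
(T(-4)*r)*(0 + s(-3, 5)*6) = (((-2 - 4)/(-4))*41)*(0 + ((⅐)*(-3))*6) = (-¼*(-6)*41)*(0 - 3/7*6) = ((3/2)*41)*(0 - 18/7) = (123/2)*(-18/7) = -1107/7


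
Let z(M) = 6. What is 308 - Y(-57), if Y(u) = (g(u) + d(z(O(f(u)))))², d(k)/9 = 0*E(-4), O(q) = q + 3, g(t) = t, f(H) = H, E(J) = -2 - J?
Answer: -2941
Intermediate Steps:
O(q) = 3 + q
d(k) = 0 (d(k) = 9*(0*(-2 - 1*(-4))) = 9*(0*(-2 + 4)) = 9*(0*2) = 9*0 = 0)
Y(u) = u² (Y(u) = (u + 0)² = u²)
308 - Y(-57) = 308 - 1*(-57)² = 308 - 1*3249 = 308 - 3249 = -2941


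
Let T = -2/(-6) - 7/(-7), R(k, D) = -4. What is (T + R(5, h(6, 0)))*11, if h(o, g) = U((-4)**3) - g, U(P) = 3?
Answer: -88/3 ≈ -29.333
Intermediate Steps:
h(o, g) = 3 - g
T = 4/3 (T = -2*(-1/6) - 7*(-1/7) = 1/3 + 1 = 4/3 ≈ 1.3333)
(T + R(5, h(6, 0)))*11 = (4/3 - 4)*11 = -8/3*11 = -88/3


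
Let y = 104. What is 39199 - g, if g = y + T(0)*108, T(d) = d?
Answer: 39095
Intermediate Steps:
g = 104 (g = 104 + 0*108 = 104 + 0 = 104)
39199 - g = 39199 - 1*104 = 39199 - 104 = 39095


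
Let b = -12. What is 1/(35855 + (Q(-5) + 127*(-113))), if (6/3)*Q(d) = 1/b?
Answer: 24/516095 ≈ 4.6503e-5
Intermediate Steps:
Q(d) = -1/24 (Q(d) = (½)/(-12) = (½)*(-1/12) = -1/24)
1/(35855 + (Q(-5) + 127*(-113))) = 1/(35855 + (-1/24 + 127*(-113))) = 1/(35855 + (-1/24 - 14351)) = 1/(35855 - 344425/24) = 1/(516095/24) = 24/516095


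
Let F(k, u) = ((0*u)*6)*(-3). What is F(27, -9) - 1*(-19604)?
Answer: 19604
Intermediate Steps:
F(k, u) = 0 (F(k, u) = (0*6)*(-3) = 0*(-3) = 0)
F(27, -9) - 1*(-19604) = 0 - 1*(-19604) = 0 + 19604 = 19604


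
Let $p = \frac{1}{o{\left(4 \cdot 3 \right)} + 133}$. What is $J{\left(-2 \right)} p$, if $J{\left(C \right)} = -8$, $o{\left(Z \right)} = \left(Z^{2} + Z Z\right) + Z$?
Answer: $- \frac{8}{433} \approx -0.018476$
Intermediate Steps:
$o{\left(Z \right)} = Z + 2 Z^{2}$ ($o{\left(Z \right)} = \left(Z^{2} + Z^{2}\right) + Z = 2 Z^{2} + Z = Z + 2 Z^{2}$)
$p = \frac{1}{433}$ ($p = \frac{1}{4 \cdot 3 \left(1 + 2 \cdot 4 \cdot 3\right) + 133} = \frac{1}{12 \left(1 + 2 \cdot 12\right) + 133} = \frac{1}{12 \left(1 + 24\right) + 133} = \frac{1}{12 \cdot 25 + 133} = \frac{1}{300 + 133} = \frac{1}{433} \approx 0.0023095$)
$J{\left(-2 \right)} p = \left(-8\right) \frac{1}{433} = - \frac{8}{433}$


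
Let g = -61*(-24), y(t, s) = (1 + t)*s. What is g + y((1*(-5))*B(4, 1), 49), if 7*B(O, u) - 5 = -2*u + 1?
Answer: 1373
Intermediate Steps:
B(O, u) = 6/7 - 2*u/7 (B(O, u) = 5/7 + (-2*u + 1)/7 = 5/7 + (1 - 2*u)/7 = 5/7 + (⅐ - 2*u/7) = 6/7 - 2*u/7)
y(t, s) = s*(1 + t)
g = 1464
g + y((1*(-5))*B(4, 1), 49) = 1464 + 49*(1 + (1*(-5))*(6/7 - 2/7*1)) = 1464 + 49*(1 - 5*(6/7 - 2/7)) = 1464 + 49*(1 - 5*4/7) = 1464 + 49*(1 - 20/7) = 1464 + 49*(-13/7) = 1464 - 91 = 1373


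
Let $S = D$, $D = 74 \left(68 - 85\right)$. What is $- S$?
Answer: $1258$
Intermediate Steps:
$D = -1258$ ($D = 74 \left(-17\right) = -1258$)
$S = -1258$
$- S = \left(-1\right) \left(-1258\right) = 1258$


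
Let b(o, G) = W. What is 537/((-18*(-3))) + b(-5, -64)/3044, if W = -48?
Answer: 136003/13698 ≈ 9.9287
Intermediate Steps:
b(o, G) = -48
537/((-18*(-3))) + b(-5, -64)/3044 = 537/((-18*(-3))) - 48/3044 = 537/54 - 48*1/3044 = 537*(1/54) - 12/761 = 179/18 - 12/761 = 136003/13698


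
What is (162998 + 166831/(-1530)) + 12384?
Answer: 268167629/1530 ≈ 1.7527e+5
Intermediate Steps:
(162998 + 166831/(-1530)) + 12384 = (162998 + 166831*(-1/1530)) + 12384 = (162998 - 166831/1530) + 12384 = 249220109/1530 + 12384 = 268167629/1530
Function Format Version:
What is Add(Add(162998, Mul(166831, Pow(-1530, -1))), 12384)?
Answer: Rational(268167629, 1530) ≈ 1.7527e+5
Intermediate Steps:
Add(Add(162998, Mul(166831, Pow(-1530, -1))), 12384) = Add(Add(162998, Mul(166831, Rational(-1, 1530))), 12384) = Add(Add(162998, Rational(-166831, 1530)), 12384) = Add(Rational(249220109, 1530), 12384) = Rational(268167629, 1530)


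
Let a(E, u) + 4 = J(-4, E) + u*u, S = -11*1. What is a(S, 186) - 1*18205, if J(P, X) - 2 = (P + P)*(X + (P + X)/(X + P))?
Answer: 16469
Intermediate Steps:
S = -11
J(P, X) = 2 + 2*P*(1 + X) (J(P, X) = 2 + (P + P)*(X + (P + X)/(X + P)) = 2 + (2*P)*(X + (P + X)/(P + X)) = 2 + (2*P)*(X + 1) = 2 + (2*P)*(1 + X) = 2 + 2*P*(1 + X))
a(E, u) = -10 + u² - 8*E (a(E, u) = -4 + ((2 + 2*(-4) + 2*(-4)*E) + u*u) = -4 + ((2 - 8 - 8*E) + u²) = -4 + ((-6 - 8*E) + u²) = -4 + (-6 + u² - 8*E) = -10 + u² - 8*E)
a(S, 186) - 1*18205 = (-10 + 186² - 8*(-11)) - 1*18205 = (-10 + 34596 + 88) - 18205 = 34674 - 18205 = 16469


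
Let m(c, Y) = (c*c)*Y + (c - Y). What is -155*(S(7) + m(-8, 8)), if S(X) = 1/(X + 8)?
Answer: -230671/3 ≈ -76890.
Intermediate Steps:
S(X) = 1/(8 + X)
m(c, Y) = c - Y + Y*c**2 (m(c, Y) = c**2*Y + (c - Y) = Y*c**2 + (c - Y) = c - Y + Y*c**2)
-155*(S(7) + m(-8, 8)) = -155*(1/(8 + 7) + (-8 - 1*8 + 8*(-8)**2)) = -155*(1/15 + (-8 - 8 + 8*64)) = -155*(1/15 + (-8 - 8 + 512)) = -155*(1/15 + 496) = -155*7441/15 = -230671/3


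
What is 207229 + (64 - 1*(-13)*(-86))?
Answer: 206175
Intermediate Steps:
207229 + (64 - 1*(-13)*(-86)) = 207229 + (64 + 13*(-86)) = 207229 + (64 - 1118) = 207229 - 1054 = 206175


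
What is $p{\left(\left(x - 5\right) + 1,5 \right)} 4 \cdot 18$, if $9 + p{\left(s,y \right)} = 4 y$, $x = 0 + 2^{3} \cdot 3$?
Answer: $792$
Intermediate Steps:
$x = 24$ ($x = 0 + 8 \cdot 3 = 0 + 24 = 24$)
$p{\left(s,y \right)} = -9 + 4 y$
$p{\left(\left(x - 5\right) + 1,5 \right)} 4 \cdot 18 = \left(-9 + 4 \cdot 5\right) 4 \cdot 18 = \left(-9 + 20\right) 4 \cdot 18 = 11 \cdot 4 \cdot 18 = 44 \cdot 18 = 792$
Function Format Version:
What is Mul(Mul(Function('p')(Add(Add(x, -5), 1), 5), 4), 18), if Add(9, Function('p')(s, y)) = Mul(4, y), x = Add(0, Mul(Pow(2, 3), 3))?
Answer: 792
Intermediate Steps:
x = 24 (x = Add(0, Mul(8, 3)) = Add(0, 24) = 24)
Function('p')(s, y) = Add(-9, Mul(4, y))
Mul(Mul(Function('p')(Add(Add(x, -5), 1), 5), 4), 18) = Mul(Mul(Add(-9, Mul(4, 5)), 4), 18) = Mul(Mul(Add(-9, 20), 4), 18) = Mul(Mul(11, 4), 18) = Mul(44, 18) = 792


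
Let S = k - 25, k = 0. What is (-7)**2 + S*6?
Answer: -101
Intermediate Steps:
S = -25 (S = 0 - 25 = -25)
(-7)**2 + S*6 = (-7)**2 - 25*6 = 49 - 150 = -101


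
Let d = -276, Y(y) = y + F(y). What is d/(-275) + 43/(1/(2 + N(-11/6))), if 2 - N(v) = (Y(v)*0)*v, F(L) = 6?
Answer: 47576/275 ≈ 173.00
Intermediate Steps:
Y(y) = 6 + y (Y(y) = y + 6 = 6 + y)
N(v) = 2 (N(v) = 2 - (6 + v)*0*v = 2 - 0*v = 2 - 1*0 = 2 + 0 = 2)
d/(-275) + 43/(1/(2 + N(-11/6))) = -276/(-275) + 43/(1/(2 + 2)) = -276*(-1/275) + 43/(1/4) = 276/275 + 43/(¼) = 276/275 + 43*4 = 276/275 + 172 = 47576/275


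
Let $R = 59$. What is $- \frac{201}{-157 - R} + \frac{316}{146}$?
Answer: $\frac{16267}{5256} \approx 3.0949$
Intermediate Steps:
$- \frac{201}{-157 - R} + \frac{316}{146} = - \frac{201}{-157 - 59} + \frac{316}{146} = - \frac{201}{-157 - 59} + 316 \cdot \frac{1}{146} = - \frac{201}{-216} + \frac{158}{73} = \left(-201\right) \left(- \frac{1}{216}\right) + \frac{158}{73} = \frac{67}{72} + \frac{158}{73} = \frac{16267}{5256}$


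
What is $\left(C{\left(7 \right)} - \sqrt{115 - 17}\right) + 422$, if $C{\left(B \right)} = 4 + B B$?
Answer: $475 - 7 \sqrt{2} \approx 465.1$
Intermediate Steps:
$C{\left(B \right)} = 4 + B^{2}$
$\left(C{\left(7 \right)} - \sqrt{115 - 17}\right) + 422 = \left(\left(4 + 7^{2}\right) - \sqrt{115 - 17}\right) + 422 = \left(\left(4 + 49\right) - \sqrt{115 - 17}\right) + 422 = \left(53 - \sqrt{98}\right) + 422 = \left(53 - 7 \sqrt{2}\right) + 422 = 475 - 7 \sqrt{2}$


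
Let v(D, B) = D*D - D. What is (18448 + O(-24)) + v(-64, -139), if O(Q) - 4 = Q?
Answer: 22588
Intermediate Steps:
O(Q) = 4 + Q
v(D, B) = D**2 - D
(18448 + O(-24)) + v(-64, -139) = (18448 + (4 - 24)) - 64*(-1 - 64) = (18448 - 20) - 64*(-65) = 18428 + 4160 = 22588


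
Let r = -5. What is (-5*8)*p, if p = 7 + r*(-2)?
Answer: -680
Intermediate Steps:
p = 17 (p = 7 - 5*(-2) = 7 + 10 = 17)
(-5*8)*p = -5*8*17 = -40*17 = -680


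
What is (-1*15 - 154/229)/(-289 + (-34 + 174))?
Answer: 3589/34121 ≈ 0.10518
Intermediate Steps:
(-1*15 - 154/229)/(-289 + (-34 + 174)) = (-15 - 154*1/229)/(-289 + 140) = (-15 - 154/229)/(-149) = -3589/229*(-1/149) = 3589/34121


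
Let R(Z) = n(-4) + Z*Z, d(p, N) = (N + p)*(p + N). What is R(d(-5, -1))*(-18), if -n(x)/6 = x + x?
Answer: -24192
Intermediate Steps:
n(x) = -12*x (n(x) = -6*(x + x) = -12*x)
d(p, N) = (N + p)² (d(p, N) = (N + p)*(N + p) = (N + p)²)
R(Z) = 48 + Z² (R(Z) = -12*(-4) + Z*Z = 48 + Z²)
R(d(-5, -1))*(-18) = (48 + ((-1 - 5)²)²)*(-18) = (48 + ((-6)²)²)*(-18) = (48 + 36²)*(-18) = (48 + 1296)*(-18) = 1344*(-18) = -24192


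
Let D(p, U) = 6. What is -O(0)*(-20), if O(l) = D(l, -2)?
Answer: 120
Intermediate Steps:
O(l) = 6
-O(0)*(-20) = -1*6*(-20) = -6*(-20) = 120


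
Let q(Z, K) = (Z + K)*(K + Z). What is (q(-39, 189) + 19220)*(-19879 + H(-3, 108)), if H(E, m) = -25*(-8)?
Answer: -821007880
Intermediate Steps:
q(Z, K) = (K + Z)**2 (q(Z, K) = (K + Z)*(K + Z) = (K + Z)**2)
H(E, m) = 200
(q(-39, 189) + 19220)*(-19879 + H(-3, 108)) = ((189 - 39)**2 + 19220)*(-19879 + 200) = (150**2 + 19220)*(-19679) = (22500 + 19220)*(-19679) = 41720*(-19679) = -821007880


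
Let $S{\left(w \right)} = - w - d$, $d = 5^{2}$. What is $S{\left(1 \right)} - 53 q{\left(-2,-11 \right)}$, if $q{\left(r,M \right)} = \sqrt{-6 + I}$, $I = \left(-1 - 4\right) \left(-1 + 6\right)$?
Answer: $-26 - 53 i \sqrt{31} \approx -26.0 - 295.09 i$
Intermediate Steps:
$I = -25$ ($I = \left(-5\right) 5 = -25$)
$d = 25$
$q{\left(r,M \right)} = i \sqrt{31}$ ($q{\left(r,M \right)} = \sqrt{-6 - 25} = \sqrt{-31} = i \sqrt{31}$)
$S{\left(w \right)} = -25 - w$ ($S{\left(w \right)} = - w - 25 = -25 - w$)
$S{\left(1 \right)} - 53 q{\left(-2,-11 \right)} = \left(-25 - 1\right) - 53 i \sqrt{31} = -26 - 53 i \sqrt{31}$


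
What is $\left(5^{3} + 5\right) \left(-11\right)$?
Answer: $-1430$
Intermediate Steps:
$\left(5^{3} + 5\right) \left(-11\right) = \left(125 + 5\right) \left(-11\right) = 130 \left(-11\right) = -1430$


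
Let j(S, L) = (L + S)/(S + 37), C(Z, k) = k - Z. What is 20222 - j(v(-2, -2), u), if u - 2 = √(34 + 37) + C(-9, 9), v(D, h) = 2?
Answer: 788636/39 - √71/39 ≈ 20221.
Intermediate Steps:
u = 20 + √71 (u = 2 + (√(34 + 37) + (9 - 1*(-9))) = 2 + (√71 + (9 + 9)) = 2 + (√71 + 18) = 2 + (18 + √71) = 20 + √71 ≈ 28.426)
j(S, L) = (L + S)/(37 + S)
20222 - j(v(-2, -2), u) = 20222 - ((20 + √71) + 2)/(37 + 2) = 20222 - (22 + √71)/39 = 20222 - (22/39 + √71/39) = 20222 + (-22/39 - √71/39) = 788636/39 - √71/39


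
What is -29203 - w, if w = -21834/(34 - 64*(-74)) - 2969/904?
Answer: -6993987343/239560 ≈ -29195.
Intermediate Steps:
w = -1883337/239560 (w = -21834/(34 + 4736) - 2969*1/904 = -21834/4770 - 2969/904 = -21834*1/4770 - 2969/904 = -1213/265 - 2969/904 = -1883337/239560 ≈ -7.8616)
-29203 - w = -29203 - 1*(-1883337/239560) = -29203 + 1883337/239560 = -6993987343/239560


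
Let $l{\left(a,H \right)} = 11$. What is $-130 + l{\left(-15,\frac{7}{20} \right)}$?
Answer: $-119$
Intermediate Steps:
$-130 + l{\left(-15,\frac{7}{20} \right)} = -130 + 11 = -119$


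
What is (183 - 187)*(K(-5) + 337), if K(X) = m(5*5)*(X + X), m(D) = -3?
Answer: -1468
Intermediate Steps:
K(X) = -6*X (K(X) = -3*(X + X) = -6*X)
(183 - 187)*(K(-5) + 337) = (183 - 187)*(-6*(-5) + 337) = -4*(30 + 337) = -4*367 = -1468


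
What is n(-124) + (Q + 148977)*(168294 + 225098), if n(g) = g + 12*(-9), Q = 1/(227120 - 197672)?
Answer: 215730010296286/3681 ≈ 5.8606e+10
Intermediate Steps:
Q = 1/29448 ≈ 3.3958e-5
n(g) = -108 + g (n(g) = g - 108 = -108 + g)
n(-124) + (Q + 148977)*(168294 + 225098) = (-108 - 124) + (1/29448 + 148977)*(168294 + 225098) = -232 + (4387074697/29448)*393392 = -232 + 215730011150278/3681 = 215730010296286/3681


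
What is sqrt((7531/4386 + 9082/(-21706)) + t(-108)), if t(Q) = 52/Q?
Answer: sqrt(57662077886070)/8400222 ≈ 0.90397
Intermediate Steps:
sqrt((7531/4386 + 9082/(-21706)) + t(-108)) = sqrt((7531/4386 + 9082/(-21706)) + 52/(-108)) = sqrt((7531*(1/4386) + 9082*(-1/21706)) + 52*(-1/108)) = sqrt((443/258 - 4541/10853) - 13/27) = sqrt(3636301/2800074 - 13/27) = sqrt(20593055/25200666) = sqrt(57662077886070)/8400222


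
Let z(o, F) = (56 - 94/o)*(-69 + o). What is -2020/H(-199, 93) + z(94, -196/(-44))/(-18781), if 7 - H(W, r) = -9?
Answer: -9489905/75124 ≈ -126.32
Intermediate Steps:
z(o, F) = (-69 + o)*(56 - 94/o)
H(W, r) = 16 (H(W, r) = 7 - 1*(-9) = 7 + 9 = 16)
-2020/H(-199, 93) + z(94, -196/(-44))/(-18781) = -2020/16 + (-3958 + 56*94 + 6486/94)/(-18781) = -2020*1/16 + (-3958 + 5264 + 6486*(1/94))*(-1/18781) = -505/4 + (-3958 + 5264 + 69)*(-1/18781) = -505/4 + 1375*(-1/18781) = -505/4 - 1375/18781 = -9489905/75124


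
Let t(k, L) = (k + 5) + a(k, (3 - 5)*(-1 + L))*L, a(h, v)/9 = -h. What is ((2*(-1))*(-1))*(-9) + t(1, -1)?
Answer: -3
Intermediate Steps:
a(h, v) = -9*h (a(h, v) = 9*(-h) = -9*h)
t(k, L) = 5 + k - 9*L*k (t(k, L) = (k + 5) + (-9*k)*L = (5 + k) - 9*L*k = 5 + k - 9*L*k)
((2*(-1))*(-1))*(-9) + t(1, -1) = ((2*(-1))*(-1))*(-9) + (5 + 1 - 9*(-1)*1) = -2*(-1)*(-9) + (5 + 1 + 9) = 2*(-9) + 15 = -18 + 15 = -3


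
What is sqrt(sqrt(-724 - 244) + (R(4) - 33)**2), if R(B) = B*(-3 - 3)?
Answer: sqrt(3249 + 22*I*sqrt(2)) ≈ 57.001 + 0.2729*I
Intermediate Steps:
R(B) = -6*B (R(B) = B*(-6) = -6*B)
sqrt(sqrt(-724 - 244) + (R(4) - 33)**2) = sqrt(sqrt(-724 - 244) + (-6*4 - 33)**2) = sqrt(sqrt(-968) + (-24 - 33)**2) = sqrt(22*I*sqrt(2) + (-57)**2) = sqrt(22*I*sqrt(2) + 3249) = sqrt(3249 + 22*I*sqrt(2))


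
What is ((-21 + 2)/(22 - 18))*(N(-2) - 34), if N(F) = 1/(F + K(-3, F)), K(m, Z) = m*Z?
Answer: 2565/16 ≈ 160.31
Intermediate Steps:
K(m, Z) = Z*m
N(F) = -1/(2*F) (N(F) = 1/(F + F*(-3)) = 1/(F - 3*F) = 1/(-2*F) = -1/(2*F))
((-21 + 2)/(22 - 18))*(N(-2) - 34) = ((-21 + 2)/(22 - 18))*(-1/2/(-2) - 34) = (-19/4)*(-1/2*(-1/2) - 34) = (-19*1/4)*(1/4 - 34) = -19/4*(-135/4) = 2565/16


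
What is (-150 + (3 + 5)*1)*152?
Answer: -21584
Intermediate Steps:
(-150 + (3 + 5)*1)*152 = (-150 + 8*1)*152 = (-150 + 8)*152 = -142*152 = -21584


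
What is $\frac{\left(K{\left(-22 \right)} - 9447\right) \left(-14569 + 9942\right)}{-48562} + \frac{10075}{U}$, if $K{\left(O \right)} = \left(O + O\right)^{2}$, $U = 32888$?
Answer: $- \frac{571240229193}{798553528} \approx -715.34$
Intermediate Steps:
$K{\left(O \right)} = 4 O^{2}$ ($K{\left(O \right)} = \left(2 O\right)^{2} = 4 O^{2}$)
$\frac{\left(K{\left(-22 \right)} - 9447\right) \left(-14569 + 9942\right)}{-48562} + \frac{10075}{U} = \frac{\left(4 \left(-22\right)^{2} - 9447\right) \left(-14569 + 9942\right)}{-48562} + \frac{10075}{32888} = \left(4 \cdot 484 - 9447\right) \left(-4627\right) \left(- \frac{1}{48562}\right) + 10075 \cdot \frac{1}{32888} = \left(1936 - 9447\right) \left(-4627\right) \left(- \frac{1}{48562}\right) + \frac{10075}{32888} = \left(-7511\right) \left(-4627\right) \left(- \frac{1}{48562}\right) + \frac{10075}{32888} = 34753397 \left(- \frac{1}{48562}\right) + \frac{10075}{32888} = - \frac{34753397}{48562} + \frac{10075}{32888} = - \frac{571240229193}{798553528}$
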